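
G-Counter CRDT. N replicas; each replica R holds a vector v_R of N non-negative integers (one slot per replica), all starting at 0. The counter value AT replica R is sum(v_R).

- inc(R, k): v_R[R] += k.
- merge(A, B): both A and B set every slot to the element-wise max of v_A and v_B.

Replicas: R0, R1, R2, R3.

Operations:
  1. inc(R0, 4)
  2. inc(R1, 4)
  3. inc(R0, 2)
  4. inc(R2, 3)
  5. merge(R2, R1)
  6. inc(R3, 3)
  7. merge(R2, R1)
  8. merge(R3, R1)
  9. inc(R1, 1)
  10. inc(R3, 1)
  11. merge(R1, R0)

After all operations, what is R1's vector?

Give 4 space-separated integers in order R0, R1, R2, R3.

Op 1: inc R0 by 4 -> R0=(4,0,0,0) value=4
Op 2: inc R1 by 4 -> R1=(0,4,0,0) value=4
Op 3: inc R0 by 2 -> R0=(6,0,0,0) value=6
Op 4: inc R2 by 3 -> R2=(0,0,3,0) value=3
Op 5: merge R2<->R1 -> R2=(0,4,3,0) R1=(0,4,3,0)
Op 6: inc R3 by 3 -> R3=(0,0,0,3) value=3
Op 7: merge R2<->R1 -> R2=(0,4,3,0) R1=(0,4,3,0)
Op 8: merge R3<->R1 -> R3=(0,4,3,3) R1=(0,4,3,3)
Op 9: inc R1 by 1 -> R1=(0,5,3,3) value=11
Op 10: inc R3 by 1 -> R3=(0,4,3,4) value=11
Op 11: merge R1<->R0 -> R1=(6,5,3,3) R0=(6,5,3,3)

Answer: 6 5 3 3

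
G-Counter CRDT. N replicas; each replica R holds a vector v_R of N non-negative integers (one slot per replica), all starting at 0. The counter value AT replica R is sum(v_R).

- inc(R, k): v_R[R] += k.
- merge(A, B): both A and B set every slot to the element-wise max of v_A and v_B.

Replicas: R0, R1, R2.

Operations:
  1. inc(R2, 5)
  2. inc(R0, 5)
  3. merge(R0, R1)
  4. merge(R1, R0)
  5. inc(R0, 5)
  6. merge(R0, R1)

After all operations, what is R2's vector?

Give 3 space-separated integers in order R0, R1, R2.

Op 1: inc R2 by 5 -> R2=(0,0,5) value=5
Op 2: inc R0 by 5 -> R0=(5,0,0) value=5
Op 3: merge R0<->R1 -> R0=(5,0,0) R1=(5,0,0)
Op 4: merge R1<->R0 -> R1=(5,0,0) R0=(5,0,0)
Op 5: inc R0 by 5 -> R0=(10,0,0) value=10
Op 6: merge R0<->R1 -> R0=(10,0,0) R1=(10,0,0)

Answer: 0 0 5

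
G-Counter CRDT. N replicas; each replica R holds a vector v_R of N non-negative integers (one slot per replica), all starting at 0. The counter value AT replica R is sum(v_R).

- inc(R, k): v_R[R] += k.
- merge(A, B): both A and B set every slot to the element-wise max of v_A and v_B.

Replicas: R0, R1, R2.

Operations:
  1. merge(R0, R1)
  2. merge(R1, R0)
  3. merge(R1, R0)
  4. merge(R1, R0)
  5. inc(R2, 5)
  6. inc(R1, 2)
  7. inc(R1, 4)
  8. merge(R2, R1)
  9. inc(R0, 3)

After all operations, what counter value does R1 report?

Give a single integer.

Answer: 11

Derivation:
Op 1: merge R0<->R1 -> R0=(0,0,0) R1=(0,0,0)
Op 2: merge R1<->R0 -> R1=(0,0,0) R0=(0,0,0)
Op 3: merge R1<->R0 -> R1=(0,0,0) R0=(0,0,0)
Op 4: merge R1<->R0 -> R1=(0,0,0) R0=(0,0,0)
Op 5: inc R2 by 5 -> R2=(0,0,5) value=5
Op 6: inc R1 by 2 -> R1=(0,2,0) value=2
Op 7: inc R1 by 4 -> R1=(0,6,0) value=6
Op 8: merge R2<->R1 -> R2=(0,6,5) R1=(0,6,5)
Op 9: inc R0 by 3 -> R0=(3,0,0) value=3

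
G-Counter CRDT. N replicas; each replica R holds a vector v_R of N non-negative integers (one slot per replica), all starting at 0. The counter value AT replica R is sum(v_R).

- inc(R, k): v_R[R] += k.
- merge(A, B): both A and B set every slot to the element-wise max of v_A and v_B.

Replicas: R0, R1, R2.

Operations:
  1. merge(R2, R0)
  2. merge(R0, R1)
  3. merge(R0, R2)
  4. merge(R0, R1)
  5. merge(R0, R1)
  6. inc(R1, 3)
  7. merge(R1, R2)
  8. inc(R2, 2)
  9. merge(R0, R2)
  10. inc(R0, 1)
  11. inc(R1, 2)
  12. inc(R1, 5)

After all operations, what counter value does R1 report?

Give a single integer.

Op 1: merge R2<->R0 -> R2=(0,0,0) R0=(0,0,0)
Op 2: merge R0<->R1 -> R0=(0,0,0) R1=(0,0,0)
Op 3: merge R0<->R2 -> R0=(0,0,0) R2=(0,0,0)
Op 4: merge R0<->R1 -> R0=(0,0,0) R1=(0,0,0)
Op 5: merge R0<->R1 -> R0=(0,0,0) R1=(0,0,0)
Op 6: inc R1 by 3 -> R1=(0,3,0) value=3
Op 7: merge R1<->R2 -> R1=(0,3,0) R2=(0,3,0)
Op 8: inc R2 by 2 -> R2=(0,3,2) value=5
Op 9: merge R0<->R2 -> R0=(0,3,2) R2=(0,3,2)
Op 10: inc R0 by 1 -> R0=(1,3,2) value=6
Op 11: inc R1 by 2 -> R1=(0,5,0) value=5
Op 12: inc R1 by 5 -> R1=(0,10,0) value=10

Answer: 10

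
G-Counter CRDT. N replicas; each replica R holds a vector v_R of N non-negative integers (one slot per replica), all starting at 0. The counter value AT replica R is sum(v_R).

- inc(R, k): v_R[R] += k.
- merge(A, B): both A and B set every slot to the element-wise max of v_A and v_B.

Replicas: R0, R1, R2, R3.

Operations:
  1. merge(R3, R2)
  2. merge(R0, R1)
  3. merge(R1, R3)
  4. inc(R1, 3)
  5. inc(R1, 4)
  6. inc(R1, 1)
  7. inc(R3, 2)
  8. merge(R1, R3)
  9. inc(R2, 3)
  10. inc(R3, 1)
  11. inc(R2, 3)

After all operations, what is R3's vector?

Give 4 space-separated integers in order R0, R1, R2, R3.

Op 1: merge R3<->R2 -> R3=(0,0,0,0) R2=(0,0,0,0)
Op 2: merge R0<->R1 -> R0=(0,0,0,0) R1=(0,0,0,0)
Op 3: merge R1<->R3 -> R1=(0,0,0,0) R3=(0,0,0,0)
Op 4: inc R1 by 3 -> R1=(0,3,0,0) value=3
Op 5: inc R1 by 4 -> R1=(0,7,0,0) value=7
Op 6: inc R1 by 1 -> R1=(0,8,0,0) value=8
Op 7: inc R3 by 2 -> R3=(0,0,0,2) value=2
Op 8: merge R1<->R3 -> R1=(0,8,0,2) R3=(0,8,0,2)
Op 9: inc R2 by 3 -> R2=(0,0,3,0) value=3
Op 10: inc R3 by 1 -> R3=(0,8,0,3) value=11
Op 11: inc R2 by 3 -> R2=(0,0,6,0) value=6

Answer: 0 8 0 3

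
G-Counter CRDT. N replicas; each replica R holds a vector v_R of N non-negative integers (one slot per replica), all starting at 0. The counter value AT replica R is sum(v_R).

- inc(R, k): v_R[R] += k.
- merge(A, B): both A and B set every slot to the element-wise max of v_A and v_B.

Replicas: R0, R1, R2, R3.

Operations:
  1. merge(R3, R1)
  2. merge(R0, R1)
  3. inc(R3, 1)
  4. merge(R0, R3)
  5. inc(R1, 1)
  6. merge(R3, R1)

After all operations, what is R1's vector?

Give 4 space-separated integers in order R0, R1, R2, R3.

Answer: 0 1 0 1

Derivation:
Op 1: merge R3<->R1 -> R3=(0,0,0,0) R1=(0,0,0,0)
Op 2: merge R0<->R1 -> R0=(0,0,0,0) R1=(0,0,0,0)
Op 3: inc R3 by 1 -> R3=(0,0,0,1) value=1
Op 4: merge R0<->R3 -> R0=(0,0,0,1) R3=(0,0,0,1)
Op 5: inc R1 by 1 -> R1=(0,1,0,0) value=1
Op 6: merge R3<->R1 -> R3=(0,1,0,1) R1=(0,1,0,1)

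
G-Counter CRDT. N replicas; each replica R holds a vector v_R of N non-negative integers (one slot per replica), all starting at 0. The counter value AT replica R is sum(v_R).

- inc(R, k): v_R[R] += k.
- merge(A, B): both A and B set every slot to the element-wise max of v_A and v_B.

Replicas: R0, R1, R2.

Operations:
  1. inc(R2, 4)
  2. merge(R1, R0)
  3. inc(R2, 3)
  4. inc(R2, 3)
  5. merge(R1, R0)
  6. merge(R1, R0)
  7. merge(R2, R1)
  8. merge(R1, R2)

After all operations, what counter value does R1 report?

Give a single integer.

Answer: 10

Derivation:
Op 1: inc R2 by 4 -> R2=(0,0,4) value=4
Op 2: merge R1<->R0 -> R1=(0,0,0) R0=(0,0,0)
Op 3: inc R2 by 3 -> R2=(0,0,7) value=7
Op 4: inc R2 by 3 -> R2=(0,0,10) value=10
Op 5: merge R1<->R0 -> R1=(0,0,0) R0=(0,0,0)
Op 6: merge R1<->R0 -> R1=(0,0,0) R0=(0,0,0)
Op 7: merge R2<->R1 -> R2=(0,0,10) R1=(0,0,10)
Op 8: merge R1<->R2 -> R1=(0,0,10) R2=(0,0,10)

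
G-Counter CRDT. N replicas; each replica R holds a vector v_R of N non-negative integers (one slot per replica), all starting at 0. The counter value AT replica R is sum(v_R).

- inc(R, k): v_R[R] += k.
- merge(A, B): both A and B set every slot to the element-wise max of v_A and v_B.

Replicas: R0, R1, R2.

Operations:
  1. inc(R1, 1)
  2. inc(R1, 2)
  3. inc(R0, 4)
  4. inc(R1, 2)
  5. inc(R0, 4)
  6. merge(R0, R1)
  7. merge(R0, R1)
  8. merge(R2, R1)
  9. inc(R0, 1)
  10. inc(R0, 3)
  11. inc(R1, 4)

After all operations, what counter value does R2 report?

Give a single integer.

Op 1: inc R1 by 1 -> R1=(0,1,0) value=1
Op 2: inc R1 by 2 -> R1=(0,3,0) value=3
Op 3: inc R0 by 4 -> R0=(4,0,0) value=4
Op 4: inc R1 by 2 -> R1=(0,5,0) value=5
Op 5: inc R0 by 4 -> R0=(8,0,0) value=8
Op 6: merge R0<->R1 -> R0=(8,5,0) R1=(8,5,0)
Op 7: merge R0<->R1 -> R0=(8,5,0) R1=(8,5,0)
Op 8: merge R2<->R1 -> R2=(8,5,0) R1=(8,5,0)
Op 9: inc R0 by 1 -> R0=(9,5,0) value=14
Op 10: inc R0 by 3 -> R0=(12,5,0) value=17
Op 11: inc R1 by 4 -> R1=(8,9,0) value=17

Answer: 13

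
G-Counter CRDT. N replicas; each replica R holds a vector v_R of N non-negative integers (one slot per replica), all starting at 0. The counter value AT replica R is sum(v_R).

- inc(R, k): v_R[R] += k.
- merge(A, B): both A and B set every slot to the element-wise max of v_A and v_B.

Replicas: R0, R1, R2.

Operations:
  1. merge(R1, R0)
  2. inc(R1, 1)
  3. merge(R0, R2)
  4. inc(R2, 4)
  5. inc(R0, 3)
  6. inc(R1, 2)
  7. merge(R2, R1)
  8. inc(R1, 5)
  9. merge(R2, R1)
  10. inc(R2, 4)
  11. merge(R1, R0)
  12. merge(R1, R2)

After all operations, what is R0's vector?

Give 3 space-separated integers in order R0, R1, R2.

Answer: 3 8 4

Derivation:
Op 1: merge R1<->R0 -> R1=(0,0,0) R0=(0,0,0)
Op 2: inc R1 by 1 -> R1=(0,1,0) value=1
Op 3: merge R0<->R2 -> R0=(0,0,0) R2=(0,0,0)
Op 4: inc R2 by 4 -> R2=(0,0,4) value=4
Op 5: inc R0 by 3 -> R0=(3,0,0) value=3
Op 6: inc R1 by 2 -> R1=(0,3,0) value=3
Op 7: merge R2<->R1 -> R2=(0,3,4) R1=(0,3,4)
Op 8: inc R1 by 5 -> R1=(0,8,4) value=12
Op 9: merge R2<->R1 -> R2=(0,8,4) R1=(0,8,4)
Op 10: inc R2 by 4 -> R2=(0,8,8) value=16
Op 11: merge R1<->R0 -> R1=(3,8,4) R0=(3,8,4)
Op 12: merge R1<->R2 -> R1=(3,8,8) R2=(3,8,8)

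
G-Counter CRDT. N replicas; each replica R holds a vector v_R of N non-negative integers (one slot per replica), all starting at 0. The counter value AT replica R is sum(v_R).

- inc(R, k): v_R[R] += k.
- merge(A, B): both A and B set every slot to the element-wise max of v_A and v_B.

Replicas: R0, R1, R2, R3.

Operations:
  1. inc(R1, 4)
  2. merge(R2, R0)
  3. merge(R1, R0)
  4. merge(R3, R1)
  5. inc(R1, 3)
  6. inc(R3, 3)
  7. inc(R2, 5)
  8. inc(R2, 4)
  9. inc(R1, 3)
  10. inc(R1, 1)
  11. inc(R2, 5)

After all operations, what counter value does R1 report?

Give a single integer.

Op 1: inc R1 by 4 -> R1=(0,4,0,0) value=4
Op 2: merge R2<->R0 -> R2=(0,0,0,0) R0=(0,0,0,0)
Op 3: merge R1<->R0 -> R1=(0,4,0,0) R0=(0,4,0,0)
Op 4: merge R3<->R1 -> R3=(0,4,0,0) R1=(0,4,0,0)
Op 5: inc R1 by 3 -> R1=(0,7,0,0) value=7
Op 6: inc R3 by 3 -> R3=(0,4,0,3) value=7
Op 7: inc R2 by 5 -> R2=(0,0,5,0) value=5
Op 8: inc R2 by 4 -> R2=(0,0,9,0) value=9
Op 9: inc R1 by 3 -> R1=(0,10,0,0) value=10
Op 10: inc R1 by 1 -> R1=(0,11,0,0) value=11
Op 11: inc R2 by 5 -> R2=(0,0,14,0) value=14

Answer: 11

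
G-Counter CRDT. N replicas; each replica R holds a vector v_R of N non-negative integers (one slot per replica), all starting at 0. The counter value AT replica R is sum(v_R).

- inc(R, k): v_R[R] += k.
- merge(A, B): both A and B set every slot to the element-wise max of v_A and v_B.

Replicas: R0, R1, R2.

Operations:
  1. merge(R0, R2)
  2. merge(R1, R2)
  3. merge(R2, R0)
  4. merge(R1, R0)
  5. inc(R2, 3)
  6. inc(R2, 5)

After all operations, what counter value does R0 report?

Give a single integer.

Answer: 0

Derivation:
Op 1: merge R0<->R2 -> R0=(0,0,0) R2=(0,0,0)
Op 2: merge R1<->R2 -> R1=(0,0,0) R2=(0,0,0)
Op 3: merge R2<->R0 -> R2=(0,0,0) R0=(0,0,0)
Op 4: merge R1<->R0 -> R1=(0,0,0) R0=(0,0,0)
Op 5: inc R2 by 3 -> R2=(0,0,3) value=3
Op 6: inc R2 by 5 -> R2=(0,0,8) value=8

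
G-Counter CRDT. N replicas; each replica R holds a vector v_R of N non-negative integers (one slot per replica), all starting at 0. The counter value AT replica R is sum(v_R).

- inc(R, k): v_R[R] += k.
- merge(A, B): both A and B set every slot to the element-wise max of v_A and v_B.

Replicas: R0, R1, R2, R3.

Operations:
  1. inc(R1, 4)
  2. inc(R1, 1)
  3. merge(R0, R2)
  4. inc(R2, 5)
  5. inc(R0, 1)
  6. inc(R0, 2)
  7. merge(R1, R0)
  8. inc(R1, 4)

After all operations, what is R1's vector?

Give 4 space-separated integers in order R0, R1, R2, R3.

Answer: 3 9 0 0

Derivation:
Op 1: inc R1 by 4 -> R1=(0,4,0,0) value=4
Op 2: inc R1 by 1 -> R1=(0,5,0,0) value=5
Op 3: merge R0<->R2 -> R0=(0,0,0,0) R2=(0,0,0,0)
Op 4: inc R2 by 5 -> R2=(0,0,5,0) value=5
Op 5: inc R0 by 1 -> R0=(1,0,0,0) value=1
Op 6: inc R0 by 2 -> R0=(3,0,0,0) value=3
Op 7: merge R1<->R0 -> R1=(3,5,0,0) R0=(3,5,0,0)
Op 8: inc R1 by 4 -> R1=(3,9,0,0) value=12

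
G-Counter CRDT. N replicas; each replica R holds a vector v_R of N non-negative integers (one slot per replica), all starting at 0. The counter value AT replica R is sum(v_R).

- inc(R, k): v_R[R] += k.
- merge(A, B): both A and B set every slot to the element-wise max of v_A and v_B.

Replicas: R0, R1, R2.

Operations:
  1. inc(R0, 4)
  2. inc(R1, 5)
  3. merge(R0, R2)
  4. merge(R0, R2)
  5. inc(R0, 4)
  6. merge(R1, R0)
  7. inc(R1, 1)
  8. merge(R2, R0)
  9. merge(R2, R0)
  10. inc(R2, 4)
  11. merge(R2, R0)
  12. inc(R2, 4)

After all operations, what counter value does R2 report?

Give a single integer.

Answer: 21

Derivation:
Op 1: inc R0 by 4 -> R0=(4,0,0) value=4
Op 2: inc R1 by 5 -> R1=(0,5,0) value=5
Op 3: merge R0<->R2 -> R0=(4,0,0) R2=(4,0,0)
Op 4: merge R0<->R2 -> R0=(4,0,0) R2=(4,0,0)
Op 5: inc R0 by 4 -> R0=(8,0,0) value=8
Op 6: merge R1<->R0 -> R1=(8,5,0) R0=(8,5,0)
Op 7: inc R1 by 1 -> R1=(8,6,0) value=14
Op 8: merge R2<->R0 -> R2=(8,5,0) R0=(8,5,0)
Op 9: merge R2<->R0 -> R2=(8,5,0) R0=(8,5,0)
Op 10: inc R2 by 4 -> R2=(8,5,4) value=17
Op 11: merge R2<->R0 -> R2=(8,5,4) R0=(8,5,4)
Op 12: inc R2 by 4 -> R2=(8,5,8) value=21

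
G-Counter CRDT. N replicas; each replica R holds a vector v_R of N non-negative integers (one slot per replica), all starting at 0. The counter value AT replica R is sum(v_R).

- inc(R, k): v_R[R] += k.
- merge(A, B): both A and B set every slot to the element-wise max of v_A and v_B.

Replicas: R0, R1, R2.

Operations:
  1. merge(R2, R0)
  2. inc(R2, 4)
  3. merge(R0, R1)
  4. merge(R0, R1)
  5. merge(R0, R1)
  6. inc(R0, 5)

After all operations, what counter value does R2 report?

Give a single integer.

Answer: 4

Derivation:
Op 1: merge R2<->R0 -> R2=(0,0,0) R0=(0,0,0)
Op 2: inc R2 by 4 -> R2=(0,0,4) value=4
Op 3: merge R0<->R1 -> R0=(0,0,0) R1=(0,0,0)
Op 4: merge R0<->R1 -> R0=(0,0,0) R1=(0,0,0)
Op 5: merge R0<->R1 -> R0=(0,0,0) R1=(0,0,0)
Op 6: inc R0 by 5 -> R0=(5,0,0) value=5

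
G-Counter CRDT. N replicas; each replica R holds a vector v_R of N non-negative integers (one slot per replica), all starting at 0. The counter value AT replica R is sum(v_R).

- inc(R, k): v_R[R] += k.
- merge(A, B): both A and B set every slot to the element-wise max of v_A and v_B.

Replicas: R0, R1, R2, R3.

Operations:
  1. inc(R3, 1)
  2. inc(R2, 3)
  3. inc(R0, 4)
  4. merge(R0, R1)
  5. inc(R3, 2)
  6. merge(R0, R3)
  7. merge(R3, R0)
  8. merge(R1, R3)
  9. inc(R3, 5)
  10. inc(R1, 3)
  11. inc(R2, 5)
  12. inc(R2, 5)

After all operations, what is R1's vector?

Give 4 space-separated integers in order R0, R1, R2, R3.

Answer: 4 3 0 3

Derivation:
Op 1: inc R3 by 1 -> R3=(0,0,0,1) value=1
Op 2: inc R2 by 3 -> R2=(0,0,3,0) value=3
Op 3: inc R0 by 4 -> R0=(4,0,0,0) value=4
Op 4: merge R0<->R1 -> R0=(4,0,0,0) R1=(4,0,0,0)
Op 5: inc R3 by 2 -> R3=(0,0,0,3) value=3
Op 6: merge R0<->R3 -> R0=(4,0,0,3) R3=(4,0,0,3)
Op 7: merge R3<->R0 -> R3=(4,0,0,3) R0=(4,0,0,3)
Op 8: merge R1<->R3 -> R1=(4,0,0,3) R3=(4,0,0,3)
Op 9: inc R3 by 5 -> R3=(4,0,0,8) value=12
Op 10: inc R1 by 3 -> R1=(4,3,0,3) value=10
Op 11: inc R2 by 5 -> R2=(0,0,8,0) value=8
Op 12: inc R2 by 5 -> R2=(0,0,13,0) value=13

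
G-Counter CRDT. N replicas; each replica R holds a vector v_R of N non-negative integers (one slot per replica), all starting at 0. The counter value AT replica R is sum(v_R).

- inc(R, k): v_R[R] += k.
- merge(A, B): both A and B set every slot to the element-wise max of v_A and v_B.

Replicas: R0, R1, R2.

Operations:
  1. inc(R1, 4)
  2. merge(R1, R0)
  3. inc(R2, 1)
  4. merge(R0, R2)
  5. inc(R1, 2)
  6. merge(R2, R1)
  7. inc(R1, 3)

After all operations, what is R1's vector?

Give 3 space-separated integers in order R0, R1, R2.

Answer: 0 9 1

Derivation:
Op 1: inc R1 by 4 -> R1=(0,4,0) value=4
Op 2: merge R1<->R0 -> R1=(0,4,0) R0=(0,4,0)
Op 3: inc R2 by 1 -> R2=(0,0,1) value=1
Op 4: merge R0<->R2 -> R0=(0,4,1) R2=(0,4,1)
Op 5: inc R1 by 2 -> R1=(0,6,0) value=6
Op 6: merge R2<->R1 -> R2=(0,6,1) R1=(0,6,1)
Op 7: inc R1 by 3 -> R1=(0,9,1) value=10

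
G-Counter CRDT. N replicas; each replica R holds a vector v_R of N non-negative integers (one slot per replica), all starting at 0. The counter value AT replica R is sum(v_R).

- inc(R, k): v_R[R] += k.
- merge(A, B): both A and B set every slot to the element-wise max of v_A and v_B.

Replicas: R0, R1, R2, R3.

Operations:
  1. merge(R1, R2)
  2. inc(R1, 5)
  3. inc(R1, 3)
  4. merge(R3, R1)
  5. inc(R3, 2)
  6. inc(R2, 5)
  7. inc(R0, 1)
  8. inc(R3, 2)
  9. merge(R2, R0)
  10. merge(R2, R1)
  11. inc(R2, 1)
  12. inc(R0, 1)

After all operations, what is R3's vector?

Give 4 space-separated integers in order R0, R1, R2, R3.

Answer: 0 8 0 4

Derivation:
Op 1: merge R1<->R2 -> R1=(0,0,0,0) R2=(0,0,0,0)
Op 2: inc R1 by 5 -> R1=(0,5,0,0) value=5
Op 3: inc R1 by 3 -> R1=(0,8,0,0) value=8
Op 4: merge R3<->R1 -> R3=(0,8,0,0) R1=(0,8,0,0)
Op 5: inc R3 by 2 -> R3=(0,8,0,2) value=10
Op 6: inc R2 by 5 -> R2=(0,0,5,0) value=5
Op 7: inc R0 by 1 -> R0=(1,0,0,0) value=1
Op 8: inc R3 by 2 -> R3=(0,8,0,4) value=12
Op 9: merge R2<->R0 -> R2=(1,0,5,0) R0=(1,0,5,0)
Op 10: merge R2<->R1 -> R2=(1,8,5,0) R1=(1,8,5,0)
Op 11: inc R2 by 1 -> R2=(1,8,6,0) value=15
Op 12: inc R0 by 1 -> R0=(2,0,5,0) value=7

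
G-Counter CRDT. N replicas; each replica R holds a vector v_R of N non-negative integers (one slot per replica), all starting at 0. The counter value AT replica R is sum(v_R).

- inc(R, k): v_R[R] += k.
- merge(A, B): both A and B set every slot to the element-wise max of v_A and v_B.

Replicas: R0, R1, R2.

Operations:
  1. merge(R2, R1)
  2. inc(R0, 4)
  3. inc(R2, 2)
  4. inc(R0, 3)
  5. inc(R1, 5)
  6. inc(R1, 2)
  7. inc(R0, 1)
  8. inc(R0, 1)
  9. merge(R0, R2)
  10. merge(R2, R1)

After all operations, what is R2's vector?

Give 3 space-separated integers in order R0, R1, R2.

Answer: 9 7 2

Derivation:
Op 1: merge R2<->R1 -> R2=(0,0,0) R1=(0,0,0)
Op 2: inc R0 by 4 -> R0=(4,0,0) value=4
Op 3: inc R2 by 2 -> R2=(0,0,2) value=2
Op 4: inc R0 by 3 -> R0=(7,0,0) value=7
Op 5: inc R1 by 5 -> R1=(0,5,0) value=5
Op 6: inc R1 by 2 -> R1=(0,7,0) value=7
Op 7: inc R0 by 1 -> R0=(8,0,0) value=8
Op 8: inc R0 by 1 -> R0=(9,0,0) value=9
Op 9: merge R0<->R2 -> R0=(9,0,2) R2=(9,0,2)
Op 10: merge R2<->R1 -> R2=(9,7,2) R1=(9,7,2)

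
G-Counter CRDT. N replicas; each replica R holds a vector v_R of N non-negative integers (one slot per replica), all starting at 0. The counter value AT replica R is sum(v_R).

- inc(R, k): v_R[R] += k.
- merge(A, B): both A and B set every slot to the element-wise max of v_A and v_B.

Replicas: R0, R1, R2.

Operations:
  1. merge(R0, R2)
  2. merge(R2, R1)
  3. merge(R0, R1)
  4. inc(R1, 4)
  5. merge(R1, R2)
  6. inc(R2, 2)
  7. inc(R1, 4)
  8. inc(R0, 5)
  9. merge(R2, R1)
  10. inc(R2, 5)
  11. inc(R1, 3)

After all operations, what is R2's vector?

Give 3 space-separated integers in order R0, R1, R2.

Answer: 0 8 7

Derivation:
Op 1: merge R0<->R2 -> R0=(0,0,0) R2=(0,0,0)
Op 2: merge R2<->R1 -> R2=(0,0,0) R1=(0,0,0)
Op 3: merge R0<->R1 -> R0=(0,0,0) R1=(0,0,0)
Op 4: inc R1 by 4 -> R1=(0,4,0) value=4
Op 5: merge R1<->R2 -> R1=(0,4,0) R2=(0,4,0)
Op 6: inc R2 by 2 -> R2=(0,4,2) value=6
Op 7: inc R1 by 4 -> R1=(0,8,0) value=8
Op 8: inc R0 by 5 -> R0=(5,0,0) value=5
Op 9: merge R2<->R1 -> R2=(0,8,2) R1=(0,8,2)
Op 10: inc R2 by 5 -> R2=(0,8,7) value=15
Op 11: inc R1 by 3 -> R1=(0,11,2) value=13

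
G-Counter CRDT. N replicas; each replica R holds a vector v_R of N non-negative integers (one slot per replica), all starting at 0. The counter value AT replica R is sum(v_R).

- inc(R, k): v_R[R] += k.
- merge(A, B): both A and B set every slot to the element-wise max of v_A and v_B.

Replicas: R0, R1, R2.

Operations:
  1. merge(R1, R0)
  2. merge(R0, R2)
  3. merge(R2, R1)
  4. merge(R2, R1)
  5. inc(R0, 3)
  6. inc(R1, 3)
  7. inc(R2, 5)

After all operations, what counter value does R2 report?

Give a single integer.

Op 1: merge R1<->R0 -> R1=(0,0,0) R0=(0,0,0)
Op 2: merge R0<->R2 -> R0=(0,0,0) R2=(0,0,0)
Op 3: merge R2<->R1 -> R2=(0,0,0) R1=(0,0,0)
Op 4: merge R2<->R1 -> R2=(0,0,0) R1=(0,0,0)
Op 5: inc R0 by 3 -> R0=(3,0,0) value=3
Op 6: inc R1 by 3 -> R1=(0,3,0) value=3
Op 7: inc R2 by 5 -> R2=(0,0,5) value=5

Answer: 5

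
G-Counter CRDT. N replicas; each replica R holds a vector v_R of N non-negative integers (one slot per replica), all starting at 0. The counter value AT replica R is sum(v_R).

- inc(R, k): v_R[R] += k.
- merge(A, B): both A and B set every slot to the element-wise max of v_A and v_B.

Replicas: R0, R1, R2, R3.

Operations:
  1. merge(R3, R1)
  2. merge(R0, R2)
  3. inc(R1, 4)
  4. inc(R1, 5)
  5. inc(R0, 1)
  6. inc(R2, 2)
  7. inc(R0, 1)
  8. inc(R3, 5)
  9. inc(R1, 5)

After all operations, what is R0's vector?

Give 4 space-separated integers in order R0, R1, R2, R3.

Answer: 2 0 0 0

Derivation:
Op 1: merge R3<->R1 -> R3=(0,0,0,0) R1=(0,0,0,0)
Op 2: merge R0<->R2 -> R0=(0,0,0,0) R2=(0,0,0,0)
Op 3: inc R1 by 4 -> R1=(0,4,0,0) value=4
Op 4: inc R1 by 5 -> R1=(0,9,0,0) value=9
Op 5: inc R0 by 1 -> R0=(1,0,0,0) value=1
Op 6: inc R2 by 2 -> R2=(0,0,2,0) value=2
Op 7: inc R0 by 1 -> R0=(2,0,0,0) value=2
Op 8: inc R3 by 5 -> R3=(0,0,0,5) value=5
Op 9: inc R1 by 5 -> R1=(0,14,0,0) value=14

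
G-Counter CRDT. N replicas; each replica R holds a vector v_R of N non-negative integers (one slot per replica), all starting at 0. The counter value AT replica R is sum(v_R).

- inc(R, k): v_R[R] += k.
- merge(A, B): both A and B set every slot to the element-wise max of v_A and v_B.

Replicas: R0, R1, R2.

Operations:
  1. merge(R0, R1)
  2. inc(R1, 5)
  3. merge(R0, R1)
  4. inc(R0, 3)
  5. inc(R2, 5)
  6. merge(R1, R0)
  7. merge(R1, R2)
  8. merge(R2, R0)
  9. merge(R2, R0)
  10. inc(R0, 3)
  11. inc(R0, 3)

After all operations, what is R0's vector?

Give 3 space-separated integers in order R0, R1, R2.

Op 1: merge R0<->R1 -> R0=(0,0,0) R1=(0,0,0)
Op 2: inc R1 by 5 -> R1=(0,5,0) value=5
Op 3: merge R0<->R1 -> R0=(0,5,0) R1=(0,5,0)
Op 4: inc R0 by 3 -> R0=(3,5,0) value=8
Op 5: inc R2 by 5 -> R2=(0,0,5) value=5
Op 6: merge R1<->R0 -> R1=(3,5,0) R0=(3,5,0)
Op 7: merge R1<->R2 -> R1=(3,5,5) R2=(3,5,5)
Op 8: merge R2<->R0 -> R2=(3,5,5) R0=(3,5,5)
Op 9: merge R2<->R0 -> R2=(3,5,5) R0=(3,5,5)
Op 10: inc R0 by 3 -> R0=(6,5,5) value=16
Op 11: inc R0 by 3 -> R0=(9,5,5) value=19

Answer: 9 5 5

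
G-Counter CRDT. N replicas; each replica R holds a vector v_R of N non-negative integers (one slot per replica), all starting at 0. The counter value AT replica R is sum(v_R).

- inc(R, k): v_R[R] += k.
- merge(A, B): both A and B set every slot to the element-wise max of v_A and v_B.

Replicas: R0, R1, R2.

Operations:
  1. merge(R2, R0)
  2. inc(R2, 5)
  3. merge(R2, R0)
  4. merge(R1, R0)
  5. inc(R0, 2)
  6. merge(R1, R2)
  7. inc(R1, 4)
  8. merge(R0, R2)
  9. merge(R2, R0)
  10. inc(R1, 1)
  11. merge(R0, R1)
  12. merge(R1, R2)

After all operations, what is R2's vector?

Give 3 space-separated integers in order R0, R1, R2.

Op 1: merge R2<->R0 -> R2=(0,0,0) R0=(0,0,0)
Op 2: inc R2 by 5 -> R2=(0,0,5) value=5
Op 3: merge R2<->R0 -> R2=(0,0,5) R0=(0,0,5)
Op 4: merge R1<->R0 -> R1=(0,0,5) R0=(0,0,5)
Op 5: inc R0 by 2 -> R0=(2,0,5) value=7
Op 6: merge R1<->R2 -> R1=(0,0,5) R2=(0,0,5)
Op 7: inc R1 by 4 -> R1=(0,4,5) value=9
Op 8: merge R0<->R2 -> R0=(2,0,5) R2=(2,0,5)
Op 9: merge R2<->R0 -> R2=(2,0,5) R0=(2,0,5)
Op 10: inc R1 by 1 -> R1=(0,5,5) value=10
Op 11: merge R0<->R1 -> R0=(2,5,5) R1=(2,5,5)
Op 12: merge R1<->R2 -> R1=(2,5,5) R2=(2,5,5)

Answer: 2 5 5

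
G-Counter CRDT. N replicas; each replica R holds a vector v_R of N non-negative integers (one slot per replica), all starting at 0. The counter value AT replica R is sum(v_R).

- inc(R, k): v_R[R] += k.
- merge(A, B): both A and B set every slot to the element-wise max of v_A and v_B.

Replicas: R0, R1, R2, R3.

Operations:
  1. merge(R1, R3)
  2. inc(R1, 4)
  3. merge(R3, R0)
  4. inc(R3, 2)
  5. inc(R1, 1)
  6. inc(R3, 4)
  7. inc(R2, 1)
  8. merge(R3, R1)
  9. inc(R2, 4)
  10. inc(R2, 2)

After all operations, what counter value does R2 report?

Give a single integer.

Op 1: merge R1<->R3 -> R1=(0,0,0,0) R3=(0,0,0,0)
Op 2: inc R1 by 4 -> R1=(0,4,0,0) value=4
Op 3: merge R3<->R0 -> R3=(0,0,0,0) R0=(0,0,0,0)
Op 4: inc R3 by 2 -> R3=(0,0,0,2) value=2
Op 5: inc R1 by 1 -> R1=(0,5,0,0) value=5
Op 6: inc R3 by 4 -> R3=(0,0,0,6) value=6
Op 7: inc R2 by 1 -> R2=(0,0,1,0) value=1
Op 8: merge R3<->R1 -> R3=(0,5,0,6) R1=(0,5,0,6)
Op 9: inc R2 by 4 -> R2=(0,0,5,0) value=5
Op 10: inc R2 by 2 -> R2=(0,0,7,0) value=7

Answer: 7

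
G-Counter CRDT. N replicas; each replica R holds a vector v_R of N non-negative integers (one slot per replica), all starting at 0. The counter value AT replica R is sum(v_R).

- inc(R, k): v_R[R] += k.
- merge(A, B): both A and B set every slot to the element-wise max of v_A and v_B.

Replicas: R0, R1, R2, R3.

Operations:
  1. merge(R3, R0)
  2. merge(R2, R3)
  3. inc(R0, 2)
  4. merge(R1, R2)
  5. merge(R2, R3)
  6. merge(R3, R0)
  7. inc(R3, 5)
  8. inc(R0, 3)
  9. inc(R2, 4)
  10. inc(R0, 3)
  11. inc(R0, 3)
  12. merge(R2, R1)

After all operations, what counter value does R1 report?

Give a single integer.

Op 1: merge R3<->R0 -> R3=(0,0,0,0) R0=(0,0,0,0)
Op 2: merge R2<->R3 -> R2=(0,0,0,0) R3=(0,0,0,0)
Op 3: inc R0 by 2 -> R0=(2,0,0,0) value=2
Op 4: merge R1<->R2 -> R1=(0,0,0,0) R2=(0,0,0,0)
Op 5: merge R2<->R3 -> R2=(0,0,0,0) R3=(0,0,0,0)
Op 6: merge R3<->R0 -> R3=(2,0,0,0) R0=(2,0,0,0)
Op 7: inc R3 by 5 -> R3=(2,0,0,5) value=7
Op 8: inc R0 by 3 -> R0=(5,0,0,0) value=5
Op 9: inc R2 by 4 -> R2=(0,0,4,0) value=4
Op 10: inc R0 by 3 -> R0=(8,0,0,0) value=8
Op 11: inc R0 by 3 -> R0=(11,0,0,0) value=11
Op 12: merge R2<->R1 -> R2=(0,0,4,0) R1=(0,0,4,0)

Answer: 4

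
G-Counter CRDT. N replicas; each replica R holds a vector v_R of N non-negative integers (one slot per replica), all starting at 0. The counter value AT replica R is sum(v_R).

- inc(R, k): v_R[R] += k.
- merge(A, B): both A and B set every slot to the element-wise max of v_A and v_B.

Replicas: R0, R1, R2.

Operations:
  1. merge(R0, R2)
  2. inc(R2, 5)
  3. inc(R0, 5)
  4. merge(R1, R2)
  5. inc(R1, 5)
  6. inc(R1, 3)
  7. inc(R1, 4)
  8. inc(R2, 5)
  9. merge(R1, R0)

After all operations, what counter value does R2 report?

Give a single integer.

Answer: 10

Derivation:
Op 1: merge R0<->R2 -> R0=(0,0,0) R2=(0,0,0)
Op 2: inc R2 by 5 -> R2=(0,0,5) value=5
Op 3: inc R0 by 5 -> R0=(5,0,0) value=5
Op 4: merge R1<->R2 -> R1=(0,0,5) R2=(0,0,5)
Op 5: inc R1 by 5 -> R1=(0,5,5) value=10
Op 6: inc R1 by 3 -> R1=(0,8,5) value=13
Op 7: inc R1 by 4 -> R1=(0,12,5) value=17
Op 8: inc R2 by 5 -> R2=(0,0,10) value=10
Op 9: merge R1<->R0 -> R1=(5,12,5) R0=(5,12,5)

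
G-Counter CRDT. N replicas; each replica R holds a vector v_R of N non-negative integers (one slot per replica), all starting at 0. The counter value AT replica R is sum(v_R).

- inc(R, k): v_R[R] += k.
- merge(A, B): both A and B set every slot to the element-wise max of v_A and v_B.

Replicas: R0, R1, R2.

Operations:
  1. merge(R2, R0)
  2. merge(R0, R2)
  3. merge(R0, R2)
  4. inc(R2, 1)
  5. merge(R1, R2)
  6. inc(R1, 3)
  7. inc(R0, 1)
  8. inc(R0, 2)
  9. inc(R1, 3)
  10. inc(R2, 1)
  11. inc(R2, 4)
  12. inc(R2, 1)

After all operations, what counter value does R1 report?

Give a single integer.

Answer: 7

Derivation:
Op 1: merge R2<->R0 -> R2=(0,0,0) R0=(0,0,0)
Op 2: merge R0<->R2 -> R0=(0,0,0) R2=(0,0,0)
Op 3: merge R0<->R2 -> R0=(0,0,0) R2=(0,0,0)
Op 4: inc R2 by 1 -> R2=(0,0,1) value=1
Op 5: merge R1<->R2 -> R1=(0,0,1) R2=(0,0,1)
Op 6: inc R1 by 3 -> R1=(0,3,1) value=4
Op 7: inc R0 by 1 -> R0=(1,0,0) value=1
Op 8: inc R0 by 2 -> R0=(3,0,0) value=3
Op 9: inc R1 by 3 -> R1=(0,6,1) value=7
Op 10: inc R2 by 1 -> R2=(0,0,2) value=2
Op 11: inc R2 by 4 -> R2=(0,0,6) value=6
Op 12: inc R2 by 1 -> R2=(0,0,7) value=7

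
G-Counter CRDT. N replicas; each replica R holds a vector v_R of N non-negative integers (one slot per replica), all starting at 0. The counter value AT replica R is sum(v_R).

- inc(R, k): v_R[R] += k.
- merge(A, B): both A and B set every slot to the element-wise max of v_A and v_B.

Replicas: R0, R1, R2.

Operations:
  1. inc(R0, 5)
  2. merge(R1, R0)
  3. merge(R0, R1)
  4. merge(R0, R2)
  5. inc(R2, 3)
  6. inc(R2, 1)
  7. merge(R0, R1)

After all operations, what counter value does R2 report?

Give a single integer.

Op 1: inc R0 by 5 -> R0=(5,0,0) value=5
Op 2: merge R1<->R0 -> R1=(5,0,0) R0=(5,0,0)
Op 3: merge R0<->R1 -> R0=(5,0,0) R1=(5,0,0)
Op 4: merge R0<->R2 -> R0=(5,0,0) R2=(5,0,0)
Op 5: inc R2 by 3 -> R2=(5,0,3) value=8
Op 6: inc R2 by 1 -> R2=(5,0,4) value=9
Op 7: merge R0<->R1 -> R0=(5,0,0) R1=(5,0,0)

Answer: 9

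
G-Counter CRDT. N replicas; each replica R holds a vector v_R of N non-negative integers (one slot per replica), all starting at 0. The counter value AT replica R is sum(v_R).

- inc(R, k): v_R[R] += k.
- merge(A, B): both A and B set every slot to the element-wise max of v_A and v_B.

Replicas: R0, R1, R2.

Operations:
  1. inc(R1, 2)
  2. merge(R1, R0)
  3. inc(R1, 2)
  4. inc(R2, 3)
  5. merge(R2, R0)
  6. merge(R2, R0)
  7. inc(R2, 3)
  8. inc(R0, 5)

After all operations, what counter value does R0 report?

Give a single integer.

Op 1: inc R1 by 2 -> R1=(0,2,0) value=2
Op 2: merge R1<->R0 -> R1=(0,2,0) R0=(0,2,0)
Op 3: inc R1 by 2 -> R1=(0,4,0) value=4
Op 4: inc R2 by 3 -> R2=(0,0,3) value=3
Op 5: merge R2<->R0 -> R2=(0,2,3) R0=(0,2,3)
Op 6: merge R2<->R0 -> R2=(0,2,3) R0=(0,2,3)
Op 7: inc R2 by 3 -> R2=(0,2,6) value=8
Op 8: inc R0 by 5 -> R0=(5,2,3) value=10

Answer: 10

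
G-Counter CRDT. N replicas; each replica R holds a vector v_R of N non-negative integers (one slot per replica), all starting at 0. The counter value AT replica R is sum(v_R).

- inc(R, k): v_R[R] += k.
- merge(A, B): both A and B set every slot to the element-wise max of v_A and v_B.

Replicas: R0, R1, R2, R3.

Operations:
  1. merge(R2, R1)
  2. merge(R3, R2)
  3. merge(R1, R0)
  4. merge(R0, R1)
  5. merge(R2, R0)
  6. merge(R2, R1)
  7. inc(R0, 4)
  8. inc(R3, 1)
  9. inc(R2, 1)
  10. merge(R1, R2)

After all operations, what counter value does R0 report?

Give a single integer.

Answer: 4

Derivation:
Op 1: merge R2<->R1 -> R2=(0,0,0,0) R1=(0,0,0,0)
Op 2: merge R3<->R2 -> R3=(0,0,0,0) R2=(0,0,0,0)
Op 3: merge R1<->R0 -> R1=(0,0,0,0) R0=(0,0,0,0)
Op 4: merge R0<->R1 -> R0=(0,0,0,0) R1=(0,0,0,0)
Op 5: merge R2<->R0 -> R2=(0,0,0,0) R0=(0,0,0,0)
Op 6: merge R2<->R1 -> R2=(0,0,0,0) R1=(0,0,0,0)
Op 7: inc R0 by 4 -> R0=(4,0,0,0) value=4
Op 8: inc R3 by 1 -> R3=(0,0,0,1) value=1
Op 9: inc R2 by 1 -> R2=(0,0,1,0) value=1
Op 10: merge R1<->R2 -> R1=(0,0,1,0) R2=(0,0,1,0)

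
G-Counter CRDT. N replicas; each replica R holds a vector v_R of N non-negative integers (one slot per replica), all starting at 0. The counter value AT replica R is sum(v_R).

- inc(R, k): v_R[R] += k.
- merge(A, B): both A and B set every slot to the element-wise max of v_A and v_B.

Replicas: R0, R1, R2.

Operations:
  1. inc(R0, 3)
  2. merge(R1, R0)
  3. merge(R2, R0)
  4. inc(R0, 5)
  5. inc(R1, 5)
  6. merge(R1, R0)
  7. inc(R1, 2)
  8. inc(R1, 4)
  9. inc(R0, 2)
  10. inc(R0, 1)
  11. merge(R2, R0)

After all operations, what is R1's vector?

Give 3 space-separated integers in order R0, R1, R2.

Op 1: inc R0 by 3 -> R0=(3,0,0) value=3
Op 2: merge R1<->R0 -> R1=(3,0,0) R0=(3,0,0)
Op 3: merge R2<->R0 -> R2=(3,0,0) R0=(3,0,0)
Op 4: inc R0 by 5 -> R0=(8,0,0) value=8
Op 5: inc R1 by 5 -> R1=(3,5,0) value=8
Op 6: merge R1<->R0 -> R1=(8,5,0) R0=(8,5,0)
Op 7: inc R1 by 2 -> R1=(8,7,0) value=15
Op 8: inc R1 by 4 -> R1=(8,11,0) value=19
Op 9: inc R0 by 2 -> R0=(10,5,0) value=15
Op 10: inc R0 by 1 -> R0=(11,5,0) value=16
Op 11: merge R2<->R0 -> R2=(11,5,0) R0=(11,5,0)

Answer: 8 11 0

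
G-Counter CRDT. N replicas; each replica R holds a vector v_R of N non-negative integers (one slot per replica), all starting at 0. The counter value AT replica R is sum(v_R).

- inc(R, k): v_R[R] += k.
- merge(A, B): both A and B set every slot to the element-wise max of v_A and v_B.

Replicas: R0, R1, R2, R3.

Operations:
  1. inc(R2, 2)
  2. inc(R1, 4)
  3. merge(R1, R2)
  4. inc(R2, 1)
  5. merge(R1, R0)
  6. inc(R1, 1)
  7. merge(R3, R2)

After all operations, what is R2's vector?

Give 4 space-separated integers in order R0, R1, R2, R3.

Answer: 0 4 3 0

Derivation:
Op 1: inc R2 by 2 -> R2=(0,0,2,0) value=2
Op 2: inc R1 by 4 -> R1=(0,4,0,0) value=4
Op 3: merge R1<->R2 -> R1=(0,4,2,0) R2=(0,4,2,0)
Op 4: inc R2 by 1 -> R2=(0,4,3,0) value=7
Op 5: merge R1<->R0 -> R1=(0,4,2,0) R0=(0,4,2,0)
Op 6: inc R1 by 1 -> R1=(0,5,2,0) value=7
Op 7: merge R3<->R2 -> R3=(0,4,3,0) R2=(0,4,3,0)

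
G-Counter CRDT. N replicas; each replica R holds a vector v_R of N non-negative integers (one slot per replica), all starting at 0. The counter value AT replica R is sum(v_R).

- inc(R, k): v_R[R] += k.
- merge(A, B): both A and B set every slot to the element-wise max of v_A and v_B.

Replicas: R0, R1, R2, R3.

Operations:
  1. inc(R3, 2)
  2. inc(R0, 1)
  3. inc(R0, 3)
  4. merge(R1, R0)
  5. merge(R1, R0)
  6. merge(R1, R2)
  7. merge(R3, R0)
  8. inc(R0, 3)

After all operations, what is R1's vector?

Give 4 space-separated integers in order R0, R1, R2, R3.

Answer: 4 0 0 0

Derivation:
Op 1: inc R3 by 2 -> R3=(0,0,0,2) value=2
Op 2: inc R0 by 1 -> R0=(1,0,0,0) value=1
Op 3: inc R0 by 3 -> R0=(4,0,0,0) value=4
Op 4: merge R1<->R0 -> R1=(4,0,0,0) R0=(4,0,0,0)
Op 5: merge R1<->R0 -> R1=(4,0,0,0) R0=(4,0,0,0)
Op 6: merge R1<->R2 -> R1=(4,0,0,0) R2=(4,0,0,0)
Op 7: merge R3<->R0 -> R3=(4,0,0,2) R0=(4,0,0,2)
Op 8: inc R0 by 3 -> R0=(7,0,0,2) value=9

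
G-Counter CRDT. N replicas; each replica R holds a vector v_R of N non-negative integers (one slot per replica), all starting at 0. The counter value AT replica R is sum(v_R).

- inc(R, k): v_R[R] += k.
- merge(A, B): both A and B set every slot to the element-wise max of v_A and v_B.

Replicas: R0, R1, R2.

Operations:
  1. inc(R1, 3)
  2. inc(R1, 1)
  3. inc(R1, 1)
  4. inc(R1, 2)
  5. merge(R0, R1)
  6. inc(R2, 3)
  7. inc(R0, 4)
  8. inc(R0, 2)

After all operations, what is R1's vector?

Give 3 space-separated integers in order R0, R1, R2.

Answer: 0 7 0

Derivation:
Op 1: inc R1 by 3 -> R1=(0,3,0) value=3
Op 2: inc R1 by 1 -> R1=(0,4,0) value=4
Op 3: inc R1 by 1 -> R1=(0,5,0) value=5
Op 4: inc R1 by 2 -> R1=(0,7,0) value=7
Op 5: merge R0<->R1 -> R0=(0,7,0) R1=(0,7,0)
Op 6: inc R2 by 3 -> R2=(0,0,3) value=3
Op 7: inc R0 by 4 -> R0=(4,7,0) value=11
Op 8: inc R0 by 2 -> R0=(6,7,0) value=13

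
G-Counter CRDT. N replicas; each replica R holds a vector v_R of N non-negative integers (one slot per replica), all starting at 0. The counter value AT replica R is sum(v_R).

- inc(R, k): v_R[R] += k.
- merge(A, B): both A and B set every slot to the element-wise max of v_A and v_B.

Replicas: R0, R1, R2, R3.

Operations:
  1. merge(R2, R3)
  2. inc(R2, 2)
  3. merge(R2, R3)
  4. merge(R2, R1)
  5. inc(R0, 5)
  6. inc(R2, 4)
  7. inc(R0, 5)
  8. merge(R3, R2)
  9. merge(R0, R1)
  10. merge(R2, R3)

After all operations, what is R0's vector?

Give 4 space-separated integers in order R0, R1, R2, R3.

Answer: 10 0 2 0

Derivation:
Op 1: merge R2<->R3 -> R2=(0,0,0,0) R3=(0,0,0,0)
Op 2: inc R2 by 2 -> R2=(0,0,2,0) value=2
Op 3: merge R2<->R3 -> R2=(0,0,2,0) R3=(0,0,2,0)
Op 4: merge R2<->R1 -> R2=(0,0,2,0) R1=(0,0,2,0)
Op 5: inc R0 by 5 -> R0=(5,0,0,0) value=5
Op 6: inc R2 by 4 -> R2=(0,0,6,0) value=6
Op 7: inc R0 by 5 -> R0=(10,0,0,0) value=10
Op 8: merge R3<->R2 -> R3=(0,0,6,0) R2=(0,0,6,0)
Op 9: merge R0<->R1 -> R0=(10,0,2,0) R1=(10,0,2,0)
Op 10: merge R2<->R3 -> R2=(0,0,6,0) R3=(0,0,6,0)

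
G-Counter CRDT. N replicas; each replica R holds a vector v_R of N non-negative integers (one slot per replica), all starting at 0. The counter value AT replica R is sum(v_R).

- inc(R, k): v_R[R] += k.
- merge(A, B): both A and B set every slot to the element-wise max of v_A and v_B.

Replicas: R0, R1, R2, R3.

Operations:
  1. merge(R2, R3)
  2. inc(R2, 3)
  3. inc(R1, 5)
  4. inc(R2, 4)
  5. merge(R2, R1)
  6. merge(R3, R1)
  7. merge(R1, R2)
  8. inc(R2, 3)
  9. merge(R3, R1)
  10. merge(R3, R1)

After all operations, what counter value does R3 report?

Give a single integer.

Answer: 12

Derivation:
Op 1: merge R2<->R3 -> R2=(0,0,0,0) R3=(0,0,0,0)
Op 2: inc R2 by 3 -> R2=(0,0,3,0) value=3
Op 3: inc R1 by 5 -> R1=(0,5,0,0) value=5
Op 4: inc R2 by 4 -> R2=(0,0,7,0) value=7
Op 5: merge R2<->R1 -> R2=(0,5,7,0) R1=(0,5,7,0)
Op 6: merge R3<->R1 -> R3=(0,5,7,0) R1=(0,5,7,0)
Op 7: merge R1<->R2 -> R1=(0,5,7,0) R2=(0,5,7,0)
Op 8: inc R2 by 3 -> R2=(0,5,10,0) value=15
Op 9: merge R3<->R1 -> R3=(0,5,7,0) R1=(0,5,7,0)
Op 10: merge R3<->R1 -> R3=(0,5,7,0) R1=(0,5,7,0)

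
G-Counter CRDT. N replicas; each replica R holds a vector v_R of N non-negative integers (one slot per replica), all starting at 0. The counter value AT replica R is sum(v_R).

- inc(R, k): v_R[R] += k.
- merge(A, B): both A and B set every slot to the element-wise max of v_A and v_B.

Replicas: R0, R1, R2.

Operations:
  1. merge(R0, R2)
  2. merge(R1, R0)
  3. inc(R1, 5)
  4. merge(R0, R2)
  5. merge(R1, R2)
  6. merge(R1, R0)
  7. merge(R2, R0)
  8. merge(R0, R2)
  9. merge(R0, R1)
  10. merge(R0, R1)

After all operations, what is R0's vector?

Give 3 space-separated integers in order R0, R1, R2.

Answer: 0 5 0

Derivation:
Op 1: merge R0<->R2 -> R0=(0,0,0) R2=(0,0,0)
Op 2: merge R1<->R0 -> R1=(0,0,0) R0=(0,0,0)
Op 3: inc R1 by 5 -> R1=(0,5,0) value=5
Op 4: merge R0<->R2 -> R0=(0,0,0) R2=(0,0,0)
Op 5: merge R1<->R2 -> R1=(0,5,0) R2=(0,5,0)
Op 6: merge R1<->R0 -> R1=(0,5,0) R0=(0,5,0)
Op 7: merge R2<->R0 -> R2=(0,5,0) R0=(0,5,0)
Op 8: merge R0<->R2 -> R0=(0,5,0) R2=(0,5,0)
Op 9: merge R0<->R1 -> R0=(0,5,0) R1=(0,5,0)
Op 10: merge R0<->R1 -> R0=(0,5,0) R1=(0,5,0)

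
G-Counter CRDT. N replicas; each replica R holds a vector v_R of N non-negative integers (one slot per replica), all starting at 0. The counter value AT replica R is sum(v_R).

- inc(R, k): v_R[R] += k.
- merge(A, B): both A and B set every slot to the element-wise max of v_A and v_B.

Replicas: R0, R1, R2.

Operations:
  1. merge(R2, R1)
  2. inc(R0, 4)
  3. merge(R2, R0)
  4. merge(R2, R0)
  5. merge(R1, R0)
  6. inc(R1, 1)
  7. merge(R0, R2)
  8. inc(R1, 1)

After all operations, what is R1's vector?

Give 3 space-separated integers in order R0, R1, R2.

Op 1: merge R2<->R1 -> R2=(0,0,0) R1=(0,0,0)
Op 2: inc R0 by 4 -> R0=(4,0,0) value=4
Op 3: merge R2<->R0 -> R2=(4,0,0) R0=(4,0,0)
Op 4: merge R2<->R0 -> R2=(4,0,0) R0=(4,0,0)
Op 5: merge R1<->R0 -> R1=(4,0,0) R0=(4,0,0)
Op 6: inc R1 by 1 -> R1=(4,1,0) value=5
Op 7: merge R0<->R2 -> R0=(4,0,0) R2=(4,0,0)
Op 8: inc R1 by 1 -> R1=(4,2,0) value=6

Answer: 4 2 0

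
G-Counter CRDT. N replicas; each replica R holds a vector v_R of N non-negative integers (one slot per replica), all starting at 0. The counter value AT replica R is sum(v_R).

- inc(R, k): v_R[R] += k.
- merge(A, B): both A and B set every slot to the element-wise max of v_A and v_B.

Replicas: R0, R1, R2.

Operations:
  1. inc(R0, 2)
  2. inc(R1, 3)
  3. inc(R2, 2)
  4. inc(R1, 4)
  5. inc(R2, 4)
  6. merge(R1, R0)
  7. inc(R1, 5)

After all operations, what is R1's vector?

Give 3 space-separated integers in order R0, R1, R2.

Answer: 2 12 0

Derivation:
Op 1: inc R0 by 2 -> R0=(2,0,0) value=2
Op 2: inc R1 by 3 -> R1=(0,3,0) value=3
Op 3: inc R2 by 2 -> R2=(0,0,2) value=2
Op 4: inc R1 by 4 -> R1=(0,7,0) value=7
Op 5: inc R2 by 4 -> R2=(0,0,6) value=6
Op 6: merge R1<->R0 -> R1=(2,7,0) R0=(2,7,0)
Op 7: inc R1 by 5 -> R1=(2,12,0) value=14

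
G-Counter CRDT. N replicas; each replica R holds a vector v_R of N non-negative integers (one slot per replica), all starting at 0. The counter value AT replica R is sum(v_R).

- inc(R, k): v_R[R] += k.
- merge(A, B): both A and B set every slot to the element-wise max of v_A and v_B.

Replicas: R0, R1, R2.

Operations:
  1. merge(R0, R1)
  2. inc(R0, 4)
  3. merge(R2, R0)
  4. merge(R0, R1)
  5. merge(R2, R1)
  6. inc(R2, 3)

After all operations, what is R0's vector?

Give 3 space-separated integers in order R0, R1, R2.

Op 1: merge R0<->R1 -> R0=(0,0,0) R1=(0,0,0)
Op 2: inc R0 by 4 -> R0=(4,0,0) value=4
Op 3: merge R2<->R0 -> R2=(4,0,0) R0=(4,0,0)
Op 4: merge R0<->R1 -> R0=(4,0,0) R1=(4,0,0)
Op 5: merge R2<->R1 -> R2=(4,0,0) R1=(4,0,0)
Op 6: inc R2 by 3 -> R2=(4,0,3) value=7

Answer: 4 0 0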